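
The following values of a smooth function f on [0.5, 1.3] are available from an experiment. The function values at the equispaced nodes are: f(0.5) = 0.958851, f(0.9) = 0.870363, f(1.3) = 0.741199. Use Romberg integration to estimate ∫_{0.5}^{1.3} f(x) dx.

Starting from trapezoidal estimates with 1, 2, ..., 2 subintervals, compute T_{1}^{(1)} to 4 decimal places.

T_{0}^{(0)} (trapezoid, 1 panel, h=0.8000): 0.680020
T_{1}^{(0)} (trapezoid, 2 panels, h=0.4000): 0.688155
T_{1}^{(1)} = 0.688155 + (0.688155 − 0.680020)/3 = 0.690867

0.6909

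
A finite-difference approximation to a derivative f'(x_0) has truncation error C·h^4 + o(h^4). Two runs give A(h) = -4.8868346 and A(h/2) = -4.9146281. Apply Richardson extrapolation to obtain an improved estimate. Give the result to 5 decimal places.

-4.91648

The leading error scales as h^4; refining by a factor of 2 reduces it by 2^4 = 16.
Extrapolated value = (16·A(h/2) − A(h)) / (16 − 1)
= (16·(-4.9146281) − (-4.8868346)) / 15
= -73.7472150 / 15 = -4.9164810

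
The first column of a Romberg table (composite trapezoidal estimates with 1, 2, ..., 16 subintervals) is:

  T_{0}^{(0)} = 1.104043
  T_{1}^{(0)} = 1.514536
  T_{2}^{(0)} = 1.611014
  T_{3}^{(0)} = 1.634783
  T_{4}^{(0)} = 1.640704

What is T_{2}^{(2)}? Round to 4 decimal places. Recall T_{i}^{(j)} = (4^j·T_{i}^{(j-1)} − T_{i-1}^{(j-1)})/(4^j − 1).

1.6426

T_{1}^{(1)} = 1.514536 + (1.514536 − 1.104043)/3 = 1.651367
T_{2}^{(1)} = (4·1.611014 − 1.514536) / 3 = 1.643173
T_{2}^{(2)} = (16·1.643173 − 1.651367) / 15 = 1.642627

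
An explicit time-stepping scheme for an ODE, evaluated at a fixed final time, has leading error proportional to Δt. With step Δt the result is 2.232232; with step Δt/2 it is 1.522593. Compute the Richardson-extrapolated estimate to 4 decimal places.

The leading error scales as Δt; refining by a factor of 2 reduces it by 2^1 = 2.
Extrapolated value = (2·A(Δt/2) − A(Δt)) / (2 − 1)
= (2·1.522593 − 2.232232) / 1
= 0.812954 / 1 = 0.812954

0.8130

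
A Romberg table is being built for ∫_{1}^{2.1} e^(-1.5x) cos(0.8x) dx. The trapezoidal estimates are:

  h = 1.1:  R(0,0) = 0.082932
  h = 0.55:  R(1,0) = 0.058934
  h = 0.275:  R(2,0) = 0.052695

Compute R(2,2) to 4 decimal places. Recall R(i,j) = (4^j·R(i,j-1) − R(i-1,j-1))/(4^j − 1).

R(1,1) = (4·0.058934 − 0.082932) / 3 = 0.050935
R(2,1) = 0.052695 + (0.052695 − 0.058934)/3 = 0.050615
R(2,2) = (16·0.050615 − 0.050935) / 15 = 0.050594

0.0506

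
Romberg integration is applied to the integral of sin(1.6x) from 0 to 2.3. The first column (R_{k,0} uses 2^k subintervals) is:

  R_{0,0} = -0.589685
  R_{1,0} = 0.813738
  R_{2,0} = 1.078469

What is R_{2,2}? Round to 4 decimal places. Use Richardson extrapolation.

Richardson extrapolation on the trapezoidal column (denominator 4−1=3):
R_{1,1} = 0.813738 + (0.813738 − (-0.589685))/3 = 1.281546
R_{2,1} = (4·1.078469 − 0.813738) / 3 = 1.166713
R_{2,2} = (16·1.166713 − 1.281546) / 15 = 1.159057

1.1591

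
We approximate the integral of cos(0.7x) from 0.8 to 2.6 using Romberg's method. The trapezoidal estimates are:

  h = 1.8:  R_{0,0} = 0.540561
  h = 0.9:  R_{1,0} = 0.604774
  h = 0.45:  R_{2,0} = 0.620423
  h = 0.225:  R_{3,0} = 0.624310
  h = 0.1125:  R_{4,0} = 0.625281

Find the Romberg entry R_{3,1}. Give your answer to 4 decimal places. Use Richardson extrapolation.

0.6256

Richardson extrapolation on the trapezoidal column (denominator 4−1=3):
R_{3,1} = 0.624310 + (0.624310 − 0.620423)/3 = 0.625606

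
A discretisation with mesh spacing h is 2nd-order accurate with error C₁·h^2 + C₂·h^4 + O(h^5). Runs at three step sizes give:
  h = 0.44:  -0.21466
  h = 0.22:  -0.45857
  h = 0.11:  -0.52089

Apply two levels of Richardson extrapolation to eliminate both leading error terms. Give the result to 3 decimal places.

First eliminate the h^2 term (factor 2^2 = 4):
  B₁ = (4·(-0.45857) − (-0.21466))/3 = -0.53987
  B₂ = (4·(-0.52089) − (-0.45857))/3 = -0.54166
Then eliminate the h^4 term (factor 2^4 = 16):
  (16·(-0.54166) − (-0.53987))/15 = -0.54178

-0.542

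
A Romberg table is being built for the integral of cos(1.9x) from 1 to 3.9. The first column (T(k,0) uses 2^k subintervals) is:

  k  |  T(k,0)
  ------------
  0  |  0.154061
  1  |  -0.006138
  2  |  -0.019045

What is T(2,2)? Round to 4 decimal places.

Richardson extrapolation on the trapezoidal column (denominator 4−1=3):
T(1,1) = (4·(-0.006138) − 0.154061) / 3 = -0.059538
T(2,1) = -0.019045 + (-0.019045 − (-0.006138))/3 = -0.023347
T(2,2) = -0.023347 + (-0.023347 − (-0.059538))/15 = -0.020934

-0.0209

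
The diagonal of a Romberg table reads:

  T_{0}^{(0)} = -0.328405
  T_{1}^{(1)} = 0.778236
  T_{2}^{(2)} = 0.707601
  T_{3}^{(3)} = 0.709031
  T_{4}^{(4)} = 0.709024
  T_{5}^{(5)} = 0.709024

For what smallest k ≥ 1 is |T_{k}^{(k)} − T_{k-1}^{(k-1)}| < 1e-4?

k = 4

|T_{1}^{(1)} − T_{0}^{(0)}| = 1.106641 ≥ 1e-4
|T_{2}^{(2)} − T_{1}^{(1)}| = 0.070635 ≥ 1e-4
|T_{3}^{(3)} − T_{2}^{(2)}| = 0.001430 ≥ 1e-4
|T_{4}^{(4)} − T_{3}^{(3)}| = 0.000007 < 1e-4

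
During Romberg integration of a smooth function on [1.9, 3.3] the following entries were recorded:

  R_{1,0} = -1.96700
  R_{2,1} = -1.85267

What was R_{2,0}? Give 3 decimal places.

-1.881

From R_{2,1} = (4·R_{2,0} − R_{1,0})/3, solve for R_{2,0}:
4·R_{2,0} = 3·(-1.85267) + (-1.96700) = -7.52501
R_{2,0} = -1.88125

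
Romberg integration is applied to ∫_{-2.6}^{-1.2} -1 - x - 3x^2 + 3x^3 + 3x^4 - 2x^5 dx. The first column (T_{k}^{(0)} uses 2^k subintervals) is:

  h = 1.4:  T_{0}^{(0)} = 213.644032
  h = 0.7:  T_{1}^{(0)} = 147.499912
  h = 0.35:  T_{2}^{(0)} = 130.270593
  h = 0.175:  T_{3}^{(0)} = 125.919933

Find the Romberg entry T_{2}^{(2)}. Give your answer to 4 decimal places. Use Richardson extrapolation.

T_{1}^{(1)} = (4·147.499912 − 213.644032) / 3 = 125.451872
T_{2}^{(1)} = (4·130.270593 − 147.499912) / 3 = 124.527487
T_{2}^{(2)} = (16·124.527487 − 125.451872) / 15 = 124.465861

124.4659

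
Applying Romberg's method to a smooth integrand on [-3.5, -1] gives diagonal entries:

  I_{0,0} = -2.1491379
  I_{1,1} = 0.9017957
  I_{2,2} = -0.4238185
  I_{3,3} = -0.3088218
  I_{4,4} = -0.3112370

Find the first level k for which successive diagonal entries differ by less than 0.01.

k = 4

|I_{1,1} − I_{0,0}| = 3.0509336 ≥ 0.01
|I_{2,2} − I_{1,1}| = 1.3256142 ≥ 0.01
|I_{3,3} − I_{2,2}| = 0.1149967 ≥ 0.01
|I_{4,4} − I_{3,3}| = 0.0024152 < 0.01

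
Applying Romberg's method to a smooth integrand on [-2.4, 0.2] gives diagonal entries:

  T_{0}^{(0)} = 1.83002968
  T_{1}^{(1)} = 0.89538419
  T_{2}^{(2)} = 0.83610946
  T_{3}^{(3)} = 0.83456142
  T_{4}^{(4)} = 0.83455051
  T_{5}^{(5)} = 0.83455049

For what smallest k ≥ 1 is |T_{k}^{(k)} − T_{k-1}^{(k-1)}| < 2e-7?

|T_{1}^{(1)} − T_{0}^{(0)}| = 0.93464549 ≥ 2e-7
|T_{2}^{(2)} − T_{1}^{(1)}| = 0.05927473 ≥ 2e-7
|T_{3}^{(3)} − T_{2}^{(2)}| = 0.00154804 ≥ 2e-7
|T_{4}^{(4)} − T_{3}^{(3)}| = 0.00001091 ≥ 2e-7
|T_{5}^{(5)} − T_{4}^{(4)}| = 0.00000002 < 2e-7

k = 5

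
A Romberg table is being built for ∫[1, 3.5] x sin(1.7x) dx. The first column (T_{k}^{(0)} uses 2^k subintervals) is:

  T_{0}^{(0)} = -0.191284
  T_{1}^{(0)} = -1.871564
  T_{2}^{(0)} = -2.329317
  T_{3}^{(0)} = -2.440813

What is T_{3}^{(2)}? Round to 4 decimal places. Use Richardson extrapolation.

-2.4777

Richardson extrapolation on the trapezoidal column (denominator 4−1=3):
T_{2}^{(1)} = (4·(-2.329317) − (-1.871564)) / 3 = -2.481901
T_{3}^{(1)} = (4·(-2.440813) − (-2.329317)) / 3 = -2.477978
T_{3}^{(2)} = -2.477978 + (-2.477978 − (-2.481901))/15 = -2.477716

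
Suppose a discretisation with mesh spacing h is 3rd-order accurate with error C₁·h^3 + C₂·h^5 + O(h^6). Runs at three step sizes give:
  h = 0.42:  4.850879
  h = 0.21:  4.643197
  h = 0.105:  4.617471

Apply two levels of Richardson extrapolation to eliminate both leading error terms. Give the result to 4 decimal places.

4.6138

First eliminate the h^3 term (factor 2^3 = 8):
  B₁ = (8·4.643197 − 4.850879)/7 = 4.613528
  B₂ = (8·4.617471 − 4.643197)/7 = 4.613796
Then eliminate the h^5 term (factor 2^5 = 32):
  (32·4.613796 − 4.613528)/31 = 4.613805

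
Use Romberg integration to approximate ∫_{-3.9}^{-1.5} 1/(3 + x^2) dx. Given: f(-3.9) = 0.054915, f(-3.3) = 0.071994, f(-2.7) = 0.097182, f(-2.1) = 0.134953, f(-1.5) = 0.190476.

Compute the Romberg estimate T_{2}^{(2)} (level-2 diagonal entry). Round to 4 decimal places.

T_{0}^{(0)} (trapezoid, 1 panel, h=2.4000): 0.294469
T_{1}^{(0)} (trapezoid, 2 panels, h=1.2000): 0.263853
T_{2}^{(0)} (trapezoid, 4 panels, h=0.6000): 0.256095
T_{1}^{(1)} = 0.263853 + (0.263853 − 0.294469)/3 = 0.253648
T_{2}^{(1)} = 0.256095 + (0.256095 − 0.263853)/3 = 0.253509
T_{2}^{(2)} = 0.253509 + (0.253509 − 0.253648)/15 = 0.253500

0.2535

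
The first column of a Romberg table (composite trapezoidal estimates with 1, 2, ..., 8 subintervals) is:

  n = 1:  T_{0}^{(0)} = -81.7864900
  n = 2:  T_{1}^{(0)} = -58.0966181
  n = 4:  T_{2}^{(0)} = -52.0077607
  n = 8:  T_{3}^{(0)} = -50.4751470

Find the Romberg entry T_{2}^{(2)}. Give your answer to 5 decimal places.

Richardson extrapolation on the trapezoidal column (denominator 4−1=3):
T_{1}^{(1)} = (4·(-58.0966181) − (-81.7864900)) / 3 = -50.1999941
T_{2}^{(1)} = -52.0077607 + (-52.0077607 − (-58.0966181))/3 = -49.9781416
T_{2}^{(2)} = (16·(-49.9781416) − (-50.1999941)) / 15 = -49.9633514

-49.96335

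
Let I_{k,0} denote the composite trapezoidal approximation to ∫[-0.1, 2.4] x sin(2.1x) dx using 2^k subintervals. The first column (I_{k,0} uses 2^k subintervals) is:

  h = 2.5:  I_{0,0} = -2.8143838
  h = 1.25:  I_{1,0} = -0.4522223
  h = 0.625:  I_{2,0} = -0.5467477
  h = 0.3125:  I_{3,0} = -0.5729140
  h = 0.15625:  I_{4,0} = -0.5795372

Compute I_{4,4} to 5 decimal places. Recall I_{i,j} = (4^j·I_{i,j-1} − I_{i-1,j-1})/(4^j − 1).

I_{1,1} = (4·(-0.4522223) − (-2.8143838)) / 3 = 0.3351649
I_{2,1} = (4·(-0.5467477) − (-0.4522223)) / 3 = -0.5782562
I_{3,1} = -0.5729140 + (-0.5729140 − (-0.5467477))/3 = -0.5816361
I_{4,1} = (4·(-0.5795372) − (-0.5729140)) / 3 = -0.5817449
I_{2,2} = -0.5782562 + (-0.5782562 − 0.3351649)/15 = -0.6391509
I_{3,2} = -0.5816361 + (-0.5816361 − (-0.5782562))/15 = -0.5818614
I_{4,2} = -0.5817449 + (-0.5817449 − (-0.5816361))/15 = -0.5817522
I_{3,3} = (64·(-0.5818614) − (-0.6391509)) / 63 = -0.5809520
I_{4,3} = (64·(-0.5817522) − (-0.5818614)) / 63 = -0.5817505
I_{4,4} = (256·(-0.5817505) − (-0.5809520)) / 255 = -0.5817536

-0.58175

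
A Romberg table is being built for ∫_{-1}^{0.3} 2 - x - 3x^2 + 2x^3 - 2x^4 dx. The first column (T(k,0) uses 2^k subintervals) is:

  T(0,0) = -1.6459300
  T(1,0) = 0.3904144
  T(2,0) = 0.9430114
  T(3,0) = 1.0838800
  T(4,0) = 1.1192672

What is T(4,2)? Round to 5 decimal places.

Richardson extrapolation on the trapezoidal column (denominator 4−1=3):
T(3,1) = 1.0838800 + (1.0838800 − 0.9430114)/3 = 1.1308362
T(4,1) = (4·1.1192672 − 1.0838800) / 3 = 1.1310629
T(4,2) = (16·1.1310629 − 1.1308362) / 15 = 1.1310780
(Column j=1 coincides with Simpson's rule on the same nodes.)

1.13108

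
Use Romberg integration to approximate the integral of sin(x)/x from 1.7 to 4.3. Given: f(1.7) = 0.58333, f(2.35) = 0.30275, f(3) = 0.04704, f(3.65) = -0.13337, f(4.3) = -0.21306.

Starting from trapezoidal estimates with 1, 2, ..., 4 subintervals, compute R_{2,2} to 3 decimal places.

0.248

R_{0,0} (trapezoid, 1 panel, h=2.6000): 0.48135
R_{1,0} (trapezoid, 2 panels, h=1.3000): 0.30183
R_{2,0} (trapezoid, 4 panels, h=0.6500): 0.26101
R_{1,1} = 0.30183 + (0.30183 − 0.48135)/3 = 0.24199
R_{2,1} = 0.26101 + (0.26101 − 0.30183)/3 = 0.24740
R_{2,2} = 0.24740 + (0.24740 − 0.24199)/15 = 0.24776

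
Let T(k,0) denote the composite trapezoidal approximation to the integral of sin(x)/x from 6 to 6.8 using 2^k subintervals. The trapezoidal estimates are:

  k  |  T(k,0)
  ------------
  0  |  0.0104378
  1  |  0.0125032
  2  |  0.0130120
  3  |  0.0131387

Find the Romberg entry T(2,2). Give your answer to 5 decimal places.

0.01318

T(1,1) = 0.0125032 + (0.0125032 − 0.0104378)/3 = 0.0131917
T(2,1) = (4·0.0130120 − 0.0125032) / 3 = 0.0131816
T(2,2) = (16·0.0131816 − 0.0131917) / 15 = 0.0131809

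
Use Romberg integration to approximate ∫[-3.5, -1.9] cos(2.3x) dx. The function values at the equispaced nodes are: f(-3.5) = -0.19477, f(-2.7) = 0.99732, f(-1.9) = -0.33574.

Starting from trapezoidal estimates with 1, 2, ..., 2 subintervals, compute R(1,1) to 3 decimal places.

R(0,0) (trapezoid, 1 panel, h=1.6000): -0.42441
R(1,0) (trapezoid, 2 panels, h=0.8000): 0.58565
R(1,1) = 0.58565 + (0.58565 − (-0.42441))/3 = 0.92234

0.922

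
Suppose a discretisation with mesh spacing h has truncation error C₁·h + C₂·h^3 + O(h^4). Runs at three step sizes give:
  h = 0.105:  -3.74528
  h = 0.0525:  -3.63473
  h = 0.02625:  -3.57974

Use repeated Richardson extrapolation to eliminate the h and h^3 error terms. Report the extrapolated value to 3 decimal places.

First eliminate the h term (factor 2^1 = 2):
  B₁ = (2·(-3.63473) − (-3.74528))/1 = -3.52418
  B₂ = (2·(-3.57974) − (-3.63473))/1 = -3.52475
Then eliminate the h^3 term (factor 2^3 = 8):
  (8·(-3.52475) − (-3.52418))/7 = -3.52483

-3.525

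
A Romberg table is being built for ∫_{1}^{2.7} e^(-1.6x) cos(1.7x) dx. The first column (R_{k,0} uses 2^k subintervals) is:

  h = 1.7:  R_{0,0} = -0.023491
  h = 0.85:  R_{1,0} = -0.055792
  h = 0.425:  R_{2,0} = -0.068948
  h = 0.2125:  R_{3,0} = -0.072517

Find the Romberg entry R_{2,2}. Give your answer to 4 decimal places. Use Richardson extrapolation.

-0.0738

Richardson extrapolation on the trapezoidal column (denominator 4−1=3):
R_{1,1} = -0.055792 + (-0.055792 − (-0.023491))/3 = -0.066559
R_{2,1} = -0.068948 + (-0.068948 − (-0.055792))/3 = -0.073333
R_{2,2} = -0.073333 + (-0.073333 − (-0.066559))/15 = -0.073785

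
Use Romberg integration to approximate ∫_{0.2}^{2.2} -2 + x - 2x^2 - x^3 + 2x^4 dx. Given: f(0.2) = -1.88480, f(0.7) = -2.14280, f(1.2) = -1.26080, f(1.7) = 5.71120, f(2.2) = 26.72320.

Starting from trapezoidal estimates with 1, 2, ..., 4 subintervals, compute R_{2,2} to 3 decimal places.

R_{0,0} (trapezoid, 1 panel, h=2.0000): 24.83840
R_{1,0} (trapezoid, 2 panels, h=1.0000): 11.15840
R_{2,0} (trapezoid, 4 panels, h=0.5000): 7.36340
R_{1,1} = 11.15840 + (11.15840 − 24.83840)/3 = 6.59840
R_{2,1} = 7.36340 + (7.36340 − 11.15840)/3 = 6.09840
R_{2,2} = 6.09840 + (6.09840 − 6.59840)/15 = 6.06507

6.065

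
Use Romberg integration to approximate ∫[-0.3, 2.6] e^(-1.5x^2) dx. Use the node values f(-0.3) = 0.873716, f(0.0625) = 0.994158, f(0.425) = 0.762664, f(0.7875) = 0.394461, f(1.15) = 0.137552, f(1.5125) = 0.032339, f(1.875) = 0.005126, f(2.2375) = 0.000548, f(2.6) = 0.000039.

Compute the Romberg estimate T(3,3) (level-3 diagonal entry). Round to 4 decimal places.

1.0104

T(0,0) (trapezoid, 1 panel, h=2.9000): 1.266945
T(1,0) (trapezoid, 2 panels, h=1.4500): 0.832923
T(2,0) (trapezoid, 4 panels, h=0.7250): 0.973109
T(3,0) (trapezoid, 8 panels, h=0.3625): 1.001850
T(1,1) = 0.832923 + (0.832923 − 1.266945)/3 = 0.688249
T(2,1) = 0.973109 + (0.973109 − 0.832923)/3 = 1.019838
T(3,1) = 1.001850 + (1.001850 − 0.973109)/3 = 1.011430
T(2,2) = 1.019838 + (1.019838 − 0.688249)/15 = 1.041944
T(3,2) = 1.011430 + (1.011430 − 1.019838)/15 = 1.010869
T(3,3) = 1.010869 + (1.010869 − 1.041944)/63 = 1.010376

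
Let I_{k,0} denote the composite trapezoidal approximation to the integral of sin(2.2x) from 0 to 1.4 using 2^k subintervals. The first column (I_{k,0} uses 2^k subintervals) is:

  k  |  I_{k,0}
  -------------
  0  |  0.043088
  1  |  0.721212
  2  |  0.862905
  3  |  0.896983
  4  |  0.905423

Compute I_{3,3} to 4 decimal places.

0.9082

Richardson extrapolation on the trapezoidal column (denominator 4−1=3):
I_{1,1} = 0.721212 + (0.721212 − 0.043088)/3 = 0.947253
I_{2,1} = 0.862905 + (0.862905 − 0.721212)/3 = 0.910136
I_{3,1} = 0.896983 + (0.896983 − 0.862905)/3 = 0.908342
I_{2,2} = 0.910136 + (0.910136 − 0.947253)/15 = 0.907662
I_{3,2} = (16·0.908342 − 0.910136) / 15 = 0.908222
I_{3,3} = (64·0.908222 − 0.907662) / 63 = 0.908231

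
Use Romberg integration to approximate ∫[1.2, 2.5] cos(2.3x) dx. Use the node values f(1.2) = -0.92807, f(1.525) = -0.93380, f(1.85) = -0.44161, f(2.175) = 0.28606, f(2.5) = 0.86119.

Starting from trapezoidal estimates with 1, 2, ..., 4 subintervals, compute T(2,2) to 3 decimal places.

T(0,0) (trapezoid, 1 panel, h=1.3000): -0.04347
T(1,0) (trapezoid, 2 panels, h=0.6500): -0.30878
T(2,0) (trapezoid, 4 panels, h=0.3250): -0.36491
T(1,1) = -0.30878 + (-0.30878 − (-0.04347))/3 = -0.39722
T(2,1) = -0.36491 + (-0.36491 − (-0.30878))/3 = -0.38362
T(2,2) = -0.38362 + (-0.38362 − (-0.39722))/15 = -0.38271

-0.383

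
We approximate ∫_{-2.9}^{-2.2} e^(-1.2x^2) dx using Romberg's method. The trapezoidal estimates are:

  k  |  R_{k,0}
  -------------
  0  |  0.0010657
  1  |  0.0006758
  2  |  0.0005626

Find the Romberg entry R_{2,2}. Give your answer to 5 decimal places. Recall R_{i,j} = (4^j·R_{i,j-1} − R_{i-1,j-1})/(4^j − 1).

R_{1,1} = 0.0006758 + (0.0006758 − 0.0010657)/3 = 0.0005458
R_{2,1} = (4·0.0005626 − 0.0006758) / 3 = 0.0005249
R_{2,2} = 0.0005249 + (0.0005249 − 0.0005458)/15 = 0.0005235
(Column j=1 coincides with Simpson's rule on the same nodes.)

0.00052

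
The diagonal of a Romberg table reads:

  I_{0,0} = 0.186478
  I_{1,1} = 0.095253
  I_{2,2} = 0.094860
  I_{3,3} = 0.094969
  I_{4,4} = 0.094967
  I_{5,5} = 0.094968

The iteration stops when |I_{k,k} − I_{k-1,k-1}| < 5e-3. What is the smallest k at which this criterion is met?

k = 2

|I_{1,1} − I_{0,0}| = 0.091225 ≥ 5e-3
|I_{2,2} − I_{1,1}| = 0.000393 < 5e-3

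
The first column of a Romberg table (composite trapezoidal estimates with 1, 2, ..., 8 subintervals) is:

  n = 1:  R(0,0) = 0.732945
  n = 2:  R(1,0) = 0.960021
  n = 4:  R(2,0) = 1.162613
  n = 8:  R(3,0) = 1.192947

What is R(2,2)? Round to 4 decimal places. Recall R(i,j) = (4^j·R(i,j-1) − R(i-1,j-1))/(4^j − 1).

Richardson extrapolation on the trapezoidal column (denominator 4−1=3):
R(1,1) = 0.960021 + (0.960021 − 0.732945)/3 = 1.035713
R(2,1) = (4·1.162613 − 0.960021) / 3 = 1.230144
R(2,2) = 1.230144 + (1.230144 − 1.035713)/15 = 1.243106
(Column j=1 coincides with Simpson's rule on the same nodes.)

1.2431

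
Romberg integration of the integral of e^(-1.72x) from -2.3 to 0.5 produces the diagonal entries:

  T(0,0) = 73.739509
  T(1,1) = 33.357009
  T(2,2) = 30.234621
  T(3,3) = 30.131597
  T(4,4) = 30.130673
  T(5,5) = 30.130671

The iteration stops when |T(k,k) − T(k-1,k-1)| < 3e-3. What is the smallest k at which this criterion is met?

k = 4

|T(1,1) − T(0,0)| = 40.382500 ≥ 3e-3
|T(2,2) − T(1,1)| = 3.122388 ≥ 3e-3
|T(3,3) − T(2,2)| = 0.103024 ≥ 3e-3
|T(4,4) − T(3,3)| = 0.000924 < 3e-3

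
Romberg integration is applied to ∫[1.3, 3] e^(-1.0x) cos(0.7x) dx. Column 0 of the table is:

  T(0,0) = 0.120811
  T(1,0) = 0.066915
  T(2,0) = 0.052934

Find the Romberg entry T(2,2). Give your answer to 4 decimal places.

T(1,1) = 0.066915 + (0.066915 − 0.120811)/3 = 0.048950
T(2,1) = 0.052934 + (0.052934 − 0.066915)/3 = 0.048274
T(2,2) = (16·0.048274 − 0.048950) / 15 = 0.048229
(Column j=1 coincides with Simpson's rule on the same nodes.)

0.0482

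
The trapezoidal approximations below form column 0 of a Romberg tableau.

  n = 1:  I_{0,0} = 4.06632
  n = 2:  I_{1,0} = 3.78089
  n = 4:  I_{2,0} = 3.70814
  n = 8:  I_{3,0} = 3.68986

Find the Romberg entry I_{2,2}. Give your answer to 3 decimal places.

I_{1,1} = 3.78089 + (3.78089 − 4.06632)/3 = 3.68575
I_{2,1} = (4·3.70814 − 3.78089) / 3 = 3.68389
I_{2,2} = 3.68389 + (3.68389 − 3.68575)/15 = 3.68377

3.684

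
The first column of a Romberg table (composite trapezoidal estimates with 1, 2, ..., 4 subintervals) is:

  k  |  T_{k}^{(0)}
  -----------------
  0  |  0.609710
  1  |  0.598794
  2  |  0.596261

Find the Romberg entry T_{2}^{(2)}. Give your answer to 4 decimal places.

0.5954

T_{1}^{(1)} = (4·0.598794 − 0.609710) / 3 = 0.595155
T_{2}^{(1)} = 0.596261 + (0.596261 − 0.598794)/3 = 0.595417
T_{2}^{(2)} = 0.595417 + (0.595417 − 0.595155)/15 = 0.595434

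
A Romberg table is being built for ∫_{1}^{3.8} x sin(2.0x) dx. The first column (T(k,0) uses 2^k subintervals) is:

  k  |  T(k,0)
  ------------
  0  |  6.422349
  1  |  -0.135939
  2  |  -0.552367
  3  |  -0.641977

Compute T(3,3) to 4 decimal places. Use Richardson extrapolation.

Richardson extrapolation on the trapezoidal column (denominator 4−1=3):
T(1,1) = -0.135939 + (-0.135939 − 6.422349)/3 = -2.322035
T(2,1) = -0.552367 + (-0.552367 − (-0.135939))/3 = -0.691176
T(3,1) = -0.641977 + (-0.641977 − (-0.552367))/3 = -0.671847
T(2,2) = (16·(-0.691176) − (-2.322035)) / 15 = -0.582452
T(3,2) = (16·(-0.671847) − (-0.691176)) / 15 = -0.670558
T(3,3) = (64·(-0.670558) − (-0.582452)) / 63 = -0.671957

-0.6720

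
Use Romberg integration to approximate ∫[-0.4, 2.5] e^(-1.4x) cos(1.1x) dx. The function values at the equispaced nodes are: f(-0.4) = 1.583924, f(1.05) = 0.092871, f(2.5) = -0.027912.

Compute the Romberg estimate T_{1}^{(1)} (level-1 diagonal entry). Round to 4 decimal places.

T_{0}^{(0)} (trapezoid, 1 panel, h=2.9000): 2.256217
T_{1}^{(0)} (trapezoid, 2 panels, h=1.4500): 1.262772
T_{1}^{(1)} = 1.262772 + (1.262772 − 2.256217)/3 = 0.931624

0.9316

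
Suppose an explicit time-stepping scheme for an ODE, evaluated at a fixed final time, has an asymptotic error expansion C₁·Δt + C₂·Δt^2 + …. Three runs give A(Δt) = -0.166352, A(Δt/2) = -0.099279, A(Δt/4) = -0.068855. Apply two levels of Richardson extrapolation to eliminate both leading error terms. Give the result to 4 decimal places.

First eliminate the Δt term (factor 2^1 = 2):
  B₁ = (2·(-0.099279) − (-0.166352))/1 = -0.032206
  B₂ = (2·(-0.068855) − (-0.099279))/1 = -0.038431
Then eliminate the Δt^2 term (factor 2^2 = 4):
  (4·(-0.038431) − (-0.032206))/3 = -0.040506

-0.0405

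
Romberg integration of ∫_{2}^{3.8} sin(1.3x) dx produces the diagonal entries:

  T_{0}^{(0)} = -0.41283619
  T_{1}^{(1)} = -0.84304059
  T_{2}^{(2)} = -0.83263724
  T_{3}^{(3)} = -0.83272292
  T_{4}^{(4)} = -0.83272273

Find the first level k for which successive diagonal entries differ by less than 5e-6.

|T_{1}^{(1)} − T_{0}^{(0)}| = 0.43020440 ≥ 5e-6
|T_{2}^{(2)} − T_{1}^{(1)}| = 0.01040335 ≥ 5e-6
|T_{3}^{(3)} − T_{2}^{(2)}| = 0.00008568 ≥ 5e-6
|T_{4}^{(4)} − T_{3}^{(3)}| = 0.00000019 < 5e-6

k = 4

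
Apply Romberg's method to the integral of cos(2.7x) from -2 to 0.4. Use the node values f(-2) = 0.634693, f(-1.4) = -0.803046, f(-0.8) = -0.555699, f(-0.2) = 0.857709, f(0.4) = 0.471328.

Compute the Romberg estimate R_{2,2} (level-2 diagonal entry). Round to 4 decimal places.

R_{0,0} (trapezoid, 1 panel, h=2.4000): 1.327225
R_{1,0} (trapezoid, 2 panels, h=1.2000): -0.003226
R_{2,0} (trapezoid, 4 panels, h=0.6000): 0.031185
R_{1,1} = -0.003226 + (-0.003226 − 1.327225)/3 = -0.446710
R_{2,1} = 0.031185 + (0.031185 − (-0.003226))/3 = 0.042655
R_{2,2} = 0.042655 + (0.042655 − (-0.446710))/15 = 0.075279

0.0753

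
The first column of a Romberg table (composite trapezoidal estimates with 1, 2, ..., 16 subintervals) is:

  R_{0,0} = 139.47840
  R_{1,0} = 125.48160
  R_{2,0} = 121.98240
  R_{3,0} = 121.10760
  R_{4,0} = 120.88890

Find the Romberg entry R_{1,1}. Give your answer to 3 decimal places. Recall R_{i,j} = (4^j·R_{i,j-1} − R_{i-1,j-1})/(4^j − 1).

120.816

R_{1,1} = 125.48160 + (125.48160 − 139.47840)/3 = 120.81600
(Column j=1 coincides with Simpson's rule on the same nodes.)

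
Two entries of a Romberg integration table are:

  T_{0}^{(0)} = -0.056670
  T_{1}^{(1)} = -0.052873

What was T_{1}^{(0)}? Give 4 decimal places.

-0.0538

From T_{1}^{(1)} = (4·T_{1}^{(0)} − T_{0}^{(0)})/3, solve for T_{1}^{(0)}:
4·T_{1}^{(0)} = 3·(-0.052873) + (-0.056670) = -0.215289
T_{1}^{(0)} = -0.053822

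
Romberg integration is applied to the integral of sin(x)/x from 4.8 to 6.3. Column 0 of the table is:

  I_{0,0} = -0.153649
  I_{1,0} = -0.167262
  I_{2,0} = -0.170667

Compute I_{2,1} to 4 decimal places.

-0.1718

Richardson extrapolation on the trapezoidal column (denominator 4−1=3):
I_{2,1} = (4·(-0.170667) − (-0.167262)) / 3 = -0.171802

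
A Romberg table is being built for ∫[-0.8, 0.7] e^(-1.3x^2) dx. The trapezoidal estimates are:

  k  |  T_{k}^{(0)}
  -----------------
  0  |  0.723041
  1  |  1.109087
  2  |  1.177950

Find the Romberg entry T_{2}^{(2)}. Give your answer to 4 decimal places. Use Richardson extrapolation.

1.1984

T_{1}^{(1)} = 1.109087 + (1.109087 − 0.723041)/3 = 1.237769
T_{2}^{(1)} = (4·1.177950 − 1.109087) / 3 = 1.200904
T_{2}^{(2)} = (16·1.200904 − 1.237769) / 15 = 1.198446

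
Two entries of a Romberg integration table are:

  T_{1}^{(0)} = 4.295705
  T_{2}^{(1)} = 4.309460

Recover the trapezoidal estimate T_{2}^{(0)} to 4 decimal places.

4.3060

From T_{2}^{(1)} = (4·T_{2}^{(0)} − T_{1}^{(0)})/3, solve for T_{2}^{(0)}:
4·T_{2}^{(0)} = 3·4.309460 + 4.295705 = 17.224085
T_{2}^{(0)} = 4.306021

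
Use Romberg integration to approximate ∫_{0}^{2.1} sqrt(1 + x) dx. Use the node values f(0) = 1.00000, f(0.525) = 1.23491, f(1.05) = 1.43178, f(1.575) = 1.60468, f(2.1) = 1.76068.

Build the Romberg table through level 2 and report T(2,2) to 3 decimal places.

T(0,0) (trapezoid, 1 panel, h=2.1000): 2.89871
T(1,0) (trapezoid, 2 panels, h=1.0500): 2.95273
T(2,0) (trapezoid, 4 panels, h=0.5250): 2.96715
T(1,1) = 2.95273 + (2.95273 − 2.89871)/3 = 2.97074
T(2,1) = 2.96715 + (2.96715 − 2.95273)/3 = 2.97196
T(2,2) = 2.97196 + (2.97196 − 2.97074)/15 = 2.97204

2.972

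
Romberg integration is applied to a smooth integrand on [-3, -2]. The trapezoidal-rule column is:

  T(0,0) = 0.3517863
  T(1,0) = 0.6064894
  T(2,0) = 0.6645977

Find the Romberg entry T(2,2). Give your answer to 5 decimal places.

0.68347

Richardson extrapolation on the trapezoidal column (denominator 4−1=3):
T(1,1) = 0.6064894 + (0.6064894 − 0.3517863)/3 = 0.6913904
T(2,1) = 0.6645977 + (0.6645977 − 0.6064894)/3 = 0.6839671
T(2,2) = (16·0.6839671 − 0.6913904) / 15 = 0.6834722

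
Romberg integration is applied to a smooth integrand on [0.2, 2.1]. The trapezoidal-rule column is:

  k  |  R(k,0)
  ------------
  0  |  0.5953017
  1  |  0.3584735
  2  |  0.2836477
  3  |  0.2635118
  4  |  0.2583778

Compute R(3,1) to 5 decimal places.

0.25680

Richardson extrapolation on the trapezoidal column (denominator 4−1=3):
R(3,1) = 0.2635118 + (0.2635118 − 0.2836477)/3 = 0.2567998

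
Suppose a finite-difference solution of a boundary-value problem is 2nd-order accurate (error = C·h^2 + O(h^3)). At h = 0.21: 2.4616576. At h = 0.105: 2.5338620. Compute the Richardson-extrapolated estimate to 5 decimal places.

2.55793

Extrapolated value = (4·A(h/2) − A(h)) / (4 − 1)
= (4·2.5338620 − 2.4616576) / 3
= 7.6737904 / 3 = 2.5579301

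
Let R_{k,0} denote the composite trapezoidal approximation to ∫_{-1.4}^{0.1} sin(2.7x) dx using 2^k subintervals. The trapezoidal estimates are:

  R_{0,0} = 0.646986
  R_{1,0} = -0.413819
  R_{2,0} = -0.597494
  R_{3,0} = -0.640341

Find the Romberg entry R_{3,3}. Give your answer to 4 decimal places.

-0.6544

Richardson extrapolation on the trapezoidal column (denominator 4−1=3):
R_{1,1} = (4·(-0.413819) − 0.646986) / 3 = -0.767421
R_{2,1} = -0.597494 + (-0.597494 − (-0.413819))/3 = -0.658719
R_{3,1} = -0.640341 + (-0.640341 − (-0.597494))/3 = -0.654623
R_{2,2} = -0.658719 + (-0.658719 − (-0.767421))/15 = -0.651472
R_{3,2} = -0.654623 + (-0.654623 − (-0.658719))/15 = -0.654350
R_{3,3} = (64·(-0.654350) − (-0.651472)) / 63 = -0.654396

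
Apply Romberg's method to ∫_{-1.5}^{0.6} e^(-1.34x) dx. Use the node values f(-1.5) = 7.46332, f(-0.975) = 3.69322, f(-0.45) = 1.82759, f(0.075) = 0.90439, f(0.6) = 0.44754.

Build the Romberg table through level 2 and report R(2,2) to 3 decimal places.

R(0,0) (trapezoid, 1 panel, h=2.1000): 8.30640
R(1,0) (trapezoid, 2 panels, h=1.0500): 6.07217
R(2,0) (trapezoid, 4 panels, h=0.5250): 5.44983
R(1,1) = 6.07217 + (6.07217 − 8.30640)/3 = 5.32743
R(2,1) = 5.44983 + (5.44983 − 6.07217)/3 = 5.24238
R(2,2) = 5.24238 + (5.24238 − 5.32743)/15 = 5.23671

5.237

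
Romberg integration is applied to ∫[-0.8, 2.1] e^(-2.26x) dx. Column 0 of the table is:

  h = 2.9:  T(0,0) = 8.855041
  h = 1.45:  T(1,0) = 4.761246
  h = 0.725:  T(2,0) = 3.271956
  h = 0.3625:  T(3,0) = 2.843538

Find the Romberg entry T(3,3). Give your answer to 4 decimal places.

Richardson extrapolation on the trapezoidal column (denominator 4−1=3):
T(1,1) = 4.761246 + (4.761246 − 8.855041)/3 = 3.396648
T(2,1) = (4·3.271956 − 4.761246) / 3 = 2.775526
T(3,1) = 2.843538 + (2.843538 − 3.271956)/3 = 2.700732
T(2,2) = 2.775526 + (2.775526 − 3.396648)/15 = 2.734118
T(3,2) = (16·2.700732 − 2.775526) / 15 = 2.695746
T(3,3) = (64·2.695746 − 2.734118) / 63 = 2.695137
(Column j=1 coincides with Simpson's rule on the same nodes.)

2.6951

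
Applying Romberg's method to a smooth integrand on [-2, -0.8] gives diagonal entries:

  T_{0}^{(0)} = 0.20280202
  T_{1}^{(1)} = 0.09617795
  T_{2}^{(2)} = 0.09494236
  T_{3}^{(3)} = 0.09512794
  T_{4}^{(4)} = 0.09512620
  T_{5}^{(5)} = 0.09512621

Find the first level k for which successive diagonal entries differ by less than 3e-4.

|T_{1}^{(1)} − T_{0}^{(0)}| = 0.10662407 ≥ 3e-4
|T_{2}^{(2)} − T_{1}^{(1)}| = 0.00123559 ≥ 3e-4
|T_{3}^{(3)} − T_{2}^{(2)}| = 0.00018558 < 3e-4

k = 3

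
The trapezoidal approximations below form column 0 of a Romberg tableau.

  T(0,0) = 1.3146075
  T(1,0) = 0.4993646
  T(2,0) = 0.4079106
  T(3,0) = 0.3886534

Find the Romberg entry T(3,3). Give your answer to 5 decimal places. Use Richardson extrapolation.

0.38248

T(1,1) = (4·0.4993646 − 1.3146075) / 3 = 0.2276170
T(2,1) = (4·0.4079106 − 0.4993646) / 3 = 0.3774259
T(3,1) = 0.3886534 + (0.3886534 − 0.4079106)/3 = 0.3822343
T(2,2) = 0.3774259 + (0.3774259 − 0.2276170)/15 = 0.3874132
T(3,2) = 0.3822343 + (0.3822343 − 0.3774259)/15 = 0.3825549
T(3,3) = 0.3825549 + (0.3825549 − 0.3874132)/63 = 0.3824778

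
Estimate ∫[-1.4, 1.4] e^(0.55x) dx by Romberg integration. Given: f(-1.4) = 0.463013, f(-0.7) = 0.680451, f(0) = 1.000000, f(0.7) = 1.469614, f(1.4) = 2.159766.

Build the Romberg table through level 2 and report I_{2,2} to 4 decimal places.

I_{0,0} (trapezoid, 1 panel, h=2.8000): 3.671891
I_{1,0} (trapezoid, 2 panels, h=1.4000): 3.235945
I_{2,0} (trapezoid, 4 panels, h=0.7000): 3.123018
I_{1,1} = 3.235945 + (3.235945 − 3.671891)/3 = 3.090630
I_{2,1} = 3.123018 + (3.123018 − 3.235945)/3 = 3.085376
I_{2,2} = 3.085376 + (3.085376 − 3.090630)/15 = 3.085026

3.0850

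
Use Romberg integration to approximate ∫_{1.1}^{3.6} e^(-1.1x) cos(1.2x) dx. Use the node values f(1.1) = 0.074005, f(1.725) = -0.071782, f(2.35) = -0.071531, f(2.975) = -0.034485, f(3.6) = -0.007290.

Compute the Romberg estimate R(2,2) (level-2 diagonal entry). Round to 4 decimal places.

R(0,0) (trapezoid, 1 panel, h=2.5000): 0.083394
R(1,0) (trapezoid, 2 panels, h=1.2500): -0.047717
R(2,0) (trapezoid, 4 panels, h=0.6250): -0.090275
R(1,1) = -0.047717 + (-0.047717 − 0.083394)/3 = -0.091421
R(2,1) = -0.090275 + (-0.090275 − (-0.047717))/3 = -0.104461
R(2,2) = -0.104461 + (-0.104461 − (-0.091421))/15 = -0.105330

-0.1053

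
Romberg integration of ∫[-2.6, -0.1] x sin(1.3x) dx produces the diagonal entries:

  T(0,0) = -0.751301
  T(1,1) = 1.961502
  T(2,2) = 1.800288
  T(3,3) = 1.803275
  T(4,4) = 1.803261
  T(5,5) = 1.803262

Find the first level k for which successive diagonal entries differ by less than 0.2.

k = 2

|T(1,1) − T(0,0)| = 2.712803 ≥ 0.2
|T(2,2) − T(1,1)| = 0.161214 < 0.2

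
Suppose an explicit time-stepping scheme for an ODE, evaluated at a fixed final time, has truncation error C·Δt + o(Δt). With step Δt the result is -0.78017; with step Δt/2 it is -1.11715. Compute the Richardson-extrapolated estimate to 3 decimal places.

Extrapolated value = (2·A(Δt/2) − A(Δt)) / (2 − 1)
= (2·(-1.11715) − (-0.78017)) / 1
= -1.45413 / 1 = -1.45413

-1.454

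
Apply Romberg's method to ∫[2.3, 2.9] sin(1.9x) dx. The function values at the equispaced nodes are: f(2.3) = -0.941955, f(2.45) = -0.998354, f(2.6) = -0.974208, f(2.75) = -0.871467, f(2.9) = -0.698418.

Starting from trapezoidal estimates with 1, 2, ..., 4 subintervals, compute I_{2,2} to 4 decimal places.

-0.5534

I_{0,0} (trapezoid, 1 panel, h=0.6000): -0.492112
I_{1,0} (trapezoid, 2 panels, h=0.3000): -0.538318
I_{2,0} (trapezoid, 4 panels, h=0.1500): -0.549632
I_{1,1} = -0.538318 + (-0.538318 − (-0.492112))/3 = -0.553720
I_{2,1} = -0.549632 + (-0.549632 − (-0.538318))/3 = -0.553403
I_{2,2} = -0.553403 + (-0.553403 − (-0.553720))/15 = -0.553382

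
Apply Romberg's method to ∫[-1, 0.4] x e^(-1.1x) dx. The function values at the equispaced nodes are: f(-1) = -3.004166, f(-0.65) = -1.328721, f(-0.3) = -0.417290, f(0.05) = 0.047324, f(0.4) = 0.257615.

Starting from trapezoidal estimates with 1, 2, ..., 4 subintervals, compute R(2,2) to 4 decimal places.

-1.0148

R(0,0) (trapezoid, 1 panel, h=1.4000): -1.922586
R(1,0) (trapezoid, 2 panels, h=0.7000): -1.253396
R(2,0) (trapezoid, 4 panels, h=0.3500): -1.075187
R(1,1) = -1.253396 + (-1.253396 − (-1.922586))/3 = -1.030333
R(2,1) = -1.075187 + (-1.075187 − (-1.253396))/3 = -1.015784
R(2,2) = -1.015784 + (-1.015784 − (-1.030333))/15 = -1.014814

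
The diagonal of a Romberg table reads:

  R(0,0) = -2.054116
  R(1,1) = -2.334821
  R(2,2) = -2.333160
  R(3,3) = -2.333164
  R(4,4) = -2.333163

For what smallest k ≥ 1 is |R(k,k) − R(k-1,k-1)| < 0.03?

|R(1,1) − R(0,0)| = 0.280705 ≥ 0.03
|R(2,2) − R(1,1)| = 0.001661 < 0.03

k = 2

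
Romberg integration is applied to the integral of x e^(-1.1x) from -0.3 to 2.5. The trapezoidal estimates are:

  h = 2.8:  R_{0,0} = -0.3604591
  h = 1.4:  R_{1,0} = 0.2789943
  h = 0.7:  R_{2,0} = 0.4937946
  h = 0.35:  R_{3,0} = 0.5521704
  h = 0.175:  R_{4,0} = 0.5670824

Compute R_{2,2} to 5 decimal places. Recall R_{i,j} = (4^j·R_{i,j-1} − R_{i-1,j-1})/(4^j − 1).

0.57028

Richardson extrapolation on the trapezoidal column (denominator 4−1=3):
R_{1,1} = 0.2789943 + (0.2789943 − (-0.3604591))/3 = 0.4921454
R_{2,1} = 0.4937946 + (0.4937946 − 0.2789943)/3 = 0.5653947
R_{2,2} = (16·0.5653947 − 0.4921454) / 15 = 0.5702780
(Column j=1 coincides with Simpson's rule on the same nodes.)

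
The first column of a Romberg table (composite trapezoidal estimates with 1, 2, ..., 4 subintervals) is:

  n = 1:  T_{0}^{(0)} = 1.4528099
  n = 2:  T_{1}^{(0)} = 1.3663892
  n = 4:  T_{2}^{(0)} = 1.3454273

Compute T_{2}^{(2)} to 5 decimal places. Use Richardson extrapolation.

1.33850

Richardson extrapolation on the trapezoidal column (denominator 4−1=3):
T_{1}^{(1)} = (4·1.3663892 − 1.4528099) / 3 = 1.3375823
T_{2}^{(1)} = 1.3454273 + (1.3454273 − 1.3663892)/3 = 1.3384400
T_{2}^{(2)} = (16·1.3384400 − 1.3375823) / 15 = 1.3384972
(Column j=1 coincides with Simpson's rule on the same nodes.)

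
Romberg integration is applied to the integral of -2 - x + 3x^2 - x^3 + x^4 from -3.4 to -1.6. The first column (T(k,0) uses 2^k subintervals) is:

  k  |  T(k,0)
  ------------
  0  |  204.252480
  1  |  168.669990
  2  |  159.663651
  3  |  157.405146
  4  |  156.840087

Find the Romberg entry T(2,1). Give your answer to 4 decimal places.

156.6615

Richardson extrapolation on the trapezoidal column (denominator 4−1=3):
T(2,1) = (4·159.663651 − 168.669990) / 3 = 156.661538
(Column j=1 coincides with Simpson's rule on the same nodes.)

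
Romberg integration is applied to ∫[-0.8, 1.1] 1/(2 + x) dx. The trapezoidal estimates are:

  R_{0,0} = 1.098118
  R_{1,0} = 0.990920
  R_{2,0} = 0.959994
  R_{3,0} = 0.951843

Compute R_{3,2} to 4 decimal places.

Richardson extrapolation on the trapezoidal column (denominator 4−1=3):
R_{2,1} = (4·0.959994 − 0.990920) / 3 = 0.949685
R_{3,1} = (4·0.951843 − 0.959994) / 3 = 0.949126
R_{3,2} = (16·0.949126 − 0.949685) / 15 = 0.949089

0.9491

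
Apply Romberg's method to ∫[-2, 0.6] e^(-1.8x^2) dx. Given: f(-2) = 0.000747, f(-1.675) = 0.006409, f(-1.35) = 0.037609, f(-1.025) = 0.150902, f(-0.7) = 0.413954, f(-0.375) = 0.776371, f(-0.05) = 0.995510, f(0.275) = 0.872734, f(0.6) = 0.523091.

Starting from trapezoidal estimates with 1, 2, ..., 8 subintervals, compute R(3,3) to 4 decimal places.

1.1499

R(0,0) (trapezoid, 1 panel, h=2.6000): 0.680989
R(1,0) (trapezoid, 2 panels, h=1.3000): 0.878635
R(2,0) (trapezoid, 4 panels, h=0.6500): 1.110845
R(3,0) (trapezoid, 8 panels, h=0.3250): 1.142508
R(1,1) = 0.878635 + (0.878635 − 0.680989)/3 = 0.944517
R(2,1) = 1.110845 + (1.110845 − 0.878635)/3 = 1.188248
R(3,1) = 1.142508 + (1.142508 − 1.110845)/3 = 1.153062
R(2,2) = 1.188248 + (1.188248 − 0.944517)/15 = 1.204497
R(3,2) = 1.153062 + (1.153062 − 1.188248)/15 = 1.150716
R(3,3) = 1.150716 + (1.150716 − 1.204497)/63 = 1.149862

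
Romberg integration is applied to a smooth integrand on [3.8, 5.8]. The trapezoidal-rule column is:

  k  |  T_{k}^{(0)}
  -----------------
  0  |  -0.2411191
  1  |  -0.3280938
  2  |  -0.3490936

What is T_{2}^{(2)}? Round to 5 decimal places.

-0.35603

Richardson extrapolation on the trapezoidal column (denominator 4−1=3):
T_{1}^{(1)} = (4·(-0.3280938) − (-0.2411191)) / 3 = -0.3570854
T_{2}^{(1)} = (4·(-0.3490936) − (-0.3280938)) / 3 = -0.3560935
T_{2}^{(2)} = (16·(-0.3560935) − (-0.3570854)) / 15 = -0.3560274
(Column j=1 coincides with Simpson's rule on the same nodes.)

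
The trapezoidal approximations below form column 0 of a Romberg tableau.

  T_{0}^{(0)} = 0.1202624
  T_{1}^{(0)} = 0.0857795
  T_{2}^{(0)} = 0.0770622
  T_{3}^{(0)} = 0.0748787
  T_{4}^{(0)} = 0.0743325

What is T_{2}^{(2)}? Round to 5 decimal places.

Richardson extrapolation on the trapezoidal column (denominator 4−1=3):
T_{1}^{(1)} = (4·0.0857795 − 0.1202624) / 3 = 0.0742852
T_{2}^{(1)} = (4·0.0770622 − 0.0857795) / 3 = 0.0741564
T_{2}^{(2)} = (16·0.0741564 − 0.0742852) / 15 = 0.0741478

0.07415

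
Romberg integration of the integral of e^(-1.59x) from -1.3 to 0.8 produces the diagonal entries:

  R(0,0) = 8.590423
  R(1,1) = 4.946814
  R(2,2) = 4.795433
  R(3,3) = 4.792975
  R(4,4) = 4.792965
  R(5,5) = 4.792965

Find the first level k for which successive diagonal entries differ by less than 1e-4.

|R(1,1) − R(0,0)| = 3.643609 ≥ 1e-4
|R(2,2) − R(1,1)| = 0.151381 ≥ 1e-4
|R(3,3) − R(2,2)| = 0.002458 ≥ 1e-4
|R(4,4) − R(3,3)| = 0.000010 < 1e-4

k = 4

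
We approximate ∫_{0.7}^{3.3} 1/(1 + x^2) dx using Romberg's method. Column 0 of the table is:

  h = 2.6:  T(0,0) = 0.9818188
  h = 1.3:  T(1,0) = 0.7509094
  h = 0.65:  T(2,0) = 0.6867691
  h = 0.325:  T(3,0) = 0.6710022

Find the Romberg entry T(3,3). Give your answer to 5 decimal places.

Richardson extrapolation on the trapezoidal column (denominator 4−1=3):
T(1,1) = (4·0.7509094 − 0.9818188) / 3 = 0.6739396
T(2,1) = (4·0.6867691 − 0.7509094) / 3 = 0.6653890
T(3,1) = 0.6710022 + (0.6710022 − 0.6867691)/3 = 0.6657466
T(2,2) = 0.6653890 + (0.6653890 − 0.6739396)/15 = 0.6648190
T(3,2) = (16·0.6657466 − 0.6653890) / 15 = 0.6657704
T(3,3) = 0.6657704 + (0.6657704 − 0.6648190)/63 = 0.6657855

0.66579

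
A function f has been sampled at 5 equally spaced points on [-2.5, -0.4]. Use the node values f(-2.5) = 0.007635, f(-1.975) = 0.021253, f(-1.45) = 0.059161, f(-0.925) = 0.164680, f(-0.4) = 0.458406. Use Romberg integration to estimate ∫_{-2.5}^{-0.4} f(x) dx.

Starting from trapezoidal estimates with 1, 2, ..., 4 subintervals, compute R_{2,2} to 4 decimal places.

R_{0,0} (trapezoid, 1 panel, h=2.1000): 0.489343
R_{1,0} (trapezoid, 2 panels, h=1.0500): 0.306791
R_{2,0} (trapezoid, 4 panels, h=0.5250): 0.251010
R_{1,1} = 0.306791 + (0.306791 − 0.489343)/3 = 0.245940
R_{2,1} = 0.251010 + (0.251010 − 0.306791)/3 = 0.232416
R_{2,2} = 0.232416 + (0.232416 − 0.245940)/15 = 0.231514

0.2315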